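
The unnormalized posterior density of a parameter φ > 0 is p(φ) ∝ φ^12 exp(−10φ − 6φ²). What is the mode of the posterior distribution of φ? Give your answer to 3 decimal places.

φ̂_MAP = 0.667

ℓ'(φ) = 12/φ − 10 − 12φ. Setting this to zero and multiplying by φ: 12φ² + 10φ − 12 = 0.
φ = (−10 + √(10² + 4·12·12)) / (2·12) = (−10 + √676) / 24 = (−10 + 26)/24 = 2/3.
ℓ''(φ) = −12/φ² − 12 < 0, confirming a maximum.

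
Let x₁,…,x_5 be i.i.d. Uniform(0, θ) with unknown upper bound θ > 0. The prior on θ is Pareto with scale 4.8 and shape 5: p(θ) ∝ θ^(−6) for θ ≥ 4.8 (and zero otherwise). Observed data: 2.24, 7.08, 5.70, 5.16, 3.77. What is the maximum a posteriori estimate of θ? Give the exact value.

The Uniform(0, θ) likelihood is θ^(−n) for θ ≥ max(xᵢ), zero otherwise. Here max(xᵢ) = 7.08.
Posterior ∝ θ^(−6) · θ^(−5) = θ^(−11) on θ ≥ max(4.8, 7.08) = 7.08.
This density is strictly decreasing in θ, so the posterior mode lies at the lower boundary of the support.

θ̂_MAP = 7.08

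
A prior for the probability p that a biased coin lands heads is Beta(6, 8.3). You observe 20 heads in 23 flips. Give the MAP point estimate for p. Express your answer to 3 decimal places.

p̂_MAP = 0.708

Prior: Beta(6, 8.3).
Data: 20 successes in 23 trials. The binomial likelihood contributes p^20(1−p)^3, so the posterior is Beta(6+20, 8.3+3) = Beta(26, 11.3).
For Beta(a, b) with a, b > 1 the mode is (a−1)/(a+b−2) = 25/35.3 ≈ 0.708.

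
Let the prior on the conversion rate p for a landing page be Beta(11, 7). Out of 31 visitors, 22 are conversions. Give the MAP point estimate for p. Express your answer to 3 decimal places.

p̂_MAP = 0.681

Prior: Beta(11, 7).
Data: 22 successes in 31 trials. The binomial likelihood contributes p^22(1−p)^9, so the posterior is Beta(11+22, 7+9) = Beta(33, 16).
For Beta(a, b) with a, b > 1 the mode is (a−1)/(a+b−2) = 32/47 ≈ 0.681.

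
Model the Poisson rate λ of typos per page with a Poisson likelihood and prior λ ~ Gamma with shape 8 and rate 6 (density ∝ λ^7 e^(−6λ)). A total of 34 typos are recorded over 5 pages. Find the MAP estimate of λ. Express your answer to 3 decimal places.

Σxᵢ = 34, n = 5.
Posterior ∝ λ^7e^(−6λ) · λ^34e^(−5λ) = λ^41e^(−11λ), i.e. Gamma(shape=42, rate=11).
The mode of a Gamma(a, b) with a ≥ 1 (shape–rate) is (a−1)/b = 41/11 ≈ 3.727.

λ̂_MAP = 3.727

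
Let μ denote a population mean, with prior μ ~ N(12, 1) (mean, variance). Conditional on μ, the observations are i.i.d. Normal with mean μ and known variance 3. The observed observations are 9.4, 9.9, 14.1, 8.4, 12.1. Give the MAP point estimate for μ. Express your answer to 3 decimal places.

n = 5; x̄ = (9.4 + 9.9 + 14.1 + 8.4 + 12.1)/5 = 53.9/5 = 10.78.
For a Normal prior and Normal likelihood with known variance, the posterior is Normal; its mode equals its mean, the precision-weighted average.
Prior precision 1/σ₀² = 1/1 = 1; data precision n/σ² = 5/3.
μ̂ = (1·12 + (5/3)·10.78) / (1 + 5/3) = (899/30)/(8/3) = 11.2375 ≈ 11.238.

μ̂_MAP = 11.238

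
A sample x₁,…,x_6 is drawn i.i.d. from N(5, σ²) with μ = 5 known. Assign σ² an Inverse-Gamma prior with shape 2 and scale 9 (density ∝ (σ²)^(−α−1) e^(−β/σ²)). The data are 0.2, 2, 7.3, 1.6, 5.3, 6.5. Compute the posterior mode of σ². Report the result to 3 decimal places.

Sum of squared deviations about the known mean: SS = (0.2−5)² + (2−5)² + (7.3−5)² + (1.6−5)² + (5.3−5)² + (6.5−5)² = 51.23.
The Normal likelihood contributes (σ²)^(−n/2) exp(−SS/(2σ²)), so the posterior is Inverse-Gamma(α + n/2, β + SS/2) = Inverse-Gamma(5, 34.615).
The mode of Inverse-Gamma(a, b) is b/(a+1) = 34.615/6 ≈ 5.769.

σ̂²_MAP = 5.769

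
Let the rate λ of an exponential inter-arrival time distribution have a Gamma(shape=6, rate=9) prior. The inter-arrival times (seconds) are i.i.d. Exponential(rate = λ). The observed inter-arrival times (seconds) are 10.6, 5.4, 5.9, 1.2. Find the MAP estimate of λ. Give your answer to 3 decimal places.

The Exponential(rate=λ) likelihood is ∝ λ^n e^(−λΣtᵢ). Here n = 4 and Σtᵢ = 10.6 + 5.4 + 5.9 + 1.2 = 23.1.
Posterior ∝ λ^5e^(−9λ) · λ^4e^(−23.1λ) = λ^9e^(−32.1λ), i.e. Gamma(10, 32.1).
Mode = (a−1)/b = 9/32.1 ≈ 0.280.

λ̂_MAP = 0.280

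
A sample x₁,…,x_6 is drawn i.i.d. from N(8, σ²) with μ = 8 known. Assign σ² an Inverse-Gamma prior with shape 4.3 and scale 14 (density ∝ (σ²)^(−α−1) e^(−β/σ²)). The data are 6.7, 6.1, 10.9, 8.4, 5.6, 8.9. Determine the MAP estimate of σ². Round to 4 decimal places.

Sum of squared deviations about the known mean: SS = (6.7−8)² + (6.1−8)² + (10.9−8)² + (8.4−8)² + (5.6−8)² + (8.9−8)² = 20.44.
The Normal likelihood contributes (σ²)^(−n/2) exp(−SS/(2σ²)), so the posterior is Inverse-Gamma(α + n/2, β + SS/2) = Inverse-Gamma(7.3, 24.22).
The mode of Inverse-Gamma(a, b) is b/(a+1) = 24.22/8.3 ≈ 2.9181.

σ̂²_MAP = 2.9181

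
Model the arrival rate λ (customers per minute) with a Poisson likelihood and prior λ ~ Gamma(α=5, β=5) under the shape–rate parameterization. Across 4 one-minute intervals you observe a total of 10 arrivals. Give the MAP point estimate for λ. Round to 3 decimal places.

Σxᵢ = 10, n = 4.
Posterior ∝ λ^4e^(−5λ) · λ^10e^(−4λ) = λ^14e^(−9λ), i.e. Gamma(shape=15, rate=9).
The mode of a Gamma(a, b) with a ≥ 1 (shape–rate) is (a−1)/b = 14/9 ≈ 1.556.

λ̂_MAP = 1.556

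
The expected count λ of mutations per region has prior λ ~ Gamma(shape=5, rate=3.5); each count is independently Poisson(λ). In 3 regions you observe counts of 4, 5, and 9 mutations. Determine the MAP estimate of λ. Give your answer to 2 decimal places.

λ̂_MAP = 3.38

Σxᵢ = 4+5+9 = 18, with n = 3.
Posterior ∝ λ^4e^(−3.5λ) · λ^18e^(−3λ) = λ^22e^(−6.5λ), i.e. Gamma(shape=23, rate=6.5).
The mode of a Gamma(a, b) with a ≥ 1 (shape–rate) is (a−1)/b = 22/6.5 ≈ 3.38.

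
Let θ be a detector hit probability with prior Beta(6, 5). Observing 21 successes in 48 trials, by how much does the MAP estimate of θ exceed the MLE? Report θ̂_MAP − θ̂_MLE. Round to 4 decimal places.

Posterior is Beta(27, 32); MAP = (27−1)/(59−2) = 26/57 ≈ 0.45614.
MLE ignores the prior: θ̂_MLE = k/n = 21/48 ≈ 0.43750.
Difference = 26/57 − 21/48 = 17/912 ≈ 0.0186.

MAP − MLE = 0.0186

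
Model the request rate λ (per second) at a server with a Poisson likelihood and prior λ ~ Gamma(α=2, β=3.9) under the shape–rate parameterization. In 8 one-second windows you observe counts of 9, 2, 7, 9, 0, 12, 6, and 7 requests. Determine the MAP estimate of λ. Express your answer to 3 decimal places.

Σxᵢ = 9+2+7+9+0+12+6+7 = 52, with n = 8.
Posterior ∝ λe^(−3.9λ) · λ^52e^(−8λ) = λ^53e^(−11.9λ), i.e. Gamma(shape=54, rate=11.9).
The mode of a Gamma(a, b) with a ≥ 1 (shape–rate) is (a−1)/b = 53/11.9 ≈ 4.454.

λ̂_MAP = 4.454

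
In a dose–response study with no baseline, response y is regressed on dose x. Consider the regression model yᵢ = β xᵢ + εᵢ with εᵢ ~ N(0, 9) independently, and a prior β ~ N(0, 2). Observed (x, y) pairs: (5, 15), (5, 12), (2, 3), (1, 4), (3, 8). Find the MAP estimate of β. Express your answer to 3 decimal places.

log p(β | y) = −Σ(yᵢ − βxᵢ)²/(2·9) − β²/(2·2) + const.
Setting the derivative to zero: Σxᵢ(yᵢ − βxᵢ)/9 − β/2 = 0, so β = Σxᵢyᵢ / (Σxᵢ² + σ²/τ²).
Σxᵢyᵢ = 5·15 + 5·12 + 2·3 + 1·4 + 3·8 = 169; Σxᵢ² = 64; σ²/τ² = 4.5.
β̂_MAP = 169 / (64 + 4.5) = 169/68.5 ≈ 2.467.

β̂_MAP = 2.467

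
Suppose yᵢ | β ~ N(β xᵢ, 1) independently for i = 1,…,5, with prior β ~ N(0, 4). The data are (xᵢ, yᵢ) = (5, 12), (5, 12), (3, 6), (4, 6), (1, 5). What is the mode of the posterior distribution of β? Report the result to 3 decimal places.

log p(β | y) = −Σ(yᵢ − βxᵢ)²/(2·1) − β²/(2·4) + const.
Setting the derivative to zero: Σxᵢ(yᵢ − βxᵢ)/1 − β/4 = 0, so β = Σxᵢyᵢ / (Σxᵢ² + σ²/τ²).
Σxᵢyᵢ = 5·12 + 5·12 + 3·6 + 4·6 + 1·5 = 167; Σxᵢ² = 76; σ²/τ² = 0.25.
β̂_MAP = 167 / (76 + 0.25) = 167/76.25 ≈ 2.190.

β̂_MAP = 2.190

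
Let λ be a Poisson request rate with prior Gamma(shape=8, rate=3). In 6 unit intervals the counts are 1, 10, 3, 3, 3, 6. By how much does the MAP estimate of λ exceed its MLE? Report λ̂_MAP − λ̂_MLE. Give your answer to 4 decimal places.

Σxᵢ = 26. Posterior is Gamma(34, 9); MAP = (34−1)/9 = 33/9 ≈ 3.66667.
MLE = x̄ = 26/6 ≈ 4.33333.
Difference = 33/9 − 26/6 = -2/3 ≈ -0.6667.

MAP − MLE = -0.6667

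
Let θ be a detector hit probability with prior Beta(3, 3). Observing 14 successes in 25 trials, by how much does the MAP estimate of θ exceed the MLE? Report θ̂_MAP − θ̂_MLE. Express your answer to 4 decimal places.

MAP − MLE = -0.0083

Posterior is Beta(17, 14); MAP = (17−1)/(31−2) = 16/29 ≈ 0.55172.
MLE ignores the prior: θ̂_MLE = k/n = 14/25 ≈ 0.56000.
Difference = 16/29 − 14/25 = -6/725 ≈ -0.0083.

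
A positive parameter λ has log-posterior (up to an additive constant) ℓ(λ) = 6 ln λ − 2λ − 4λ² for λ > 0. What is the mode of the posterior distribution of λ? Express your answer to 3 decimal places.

λ̂_MAP = 0.750

ℓ'(λ) = 6/λ − 2 − 8λ. Setting this to zero and multiplying by λ: 8λ² + 2λ − 6 = 0.
λ = (−2 + √(2² + 4·8·6)) / (2·8) = (−2 + √196) / 16 = (−2 + 14)/16 = 3/4.
ℓ''(λ) = −6/λ² − 8 < 0, confirming a maximum.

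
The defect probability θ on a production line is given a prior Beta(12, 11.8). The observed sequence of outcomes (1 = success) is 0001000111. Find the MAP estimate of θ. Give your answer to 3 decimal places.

Prior: Beta(12, 11.8).
Data: 4 successes in 10 trials (from the sequence). The binomial likelihood contributes θ^4(1−θ)^6, so the posterior is Beta(12+4, 11.8+6) = Beta(16, 17.8).
For Beta(a, b) with a, b > 1 the mode is (a−1)/(a+b−2) = 15/31.8 ≈ 0.472.

θ̂_MAP = 0.472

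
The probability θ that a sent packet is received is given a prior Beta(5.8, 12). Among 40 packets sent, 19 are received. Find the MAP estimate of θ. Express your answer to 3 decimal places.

Prior: Beta(5.8, 12).
Data: 19 successes in 40 trials. The binomial likelihood contributes θ^19(1−θ)^21, so the posterior is Beta(5.8+19, 12+21) = Beta(24.8, 33).
For Beta(a, b) with a, b > 1 the mode is (a−1)/(a+b−2) = 23.8/55.8 ≈ 0.427.

θ̂_MAP = 0.427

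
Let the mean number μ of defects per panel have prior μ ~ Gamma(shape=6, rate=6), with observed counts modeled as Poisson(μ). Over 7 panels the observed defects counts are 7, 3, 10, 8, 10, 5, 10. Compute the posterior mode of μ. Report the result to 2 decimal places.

μ̂_MAP = 4.46

Σxᵢ = 7+3+10+8+10+5+10 = 53, with n = 7.
Posterior ∝ μ^5e^(−6μ) · μ^53e^(−7μ) = μ^58e^(−13μ), i.e. Gamma(shape=59, rate=13).
The mode of a Gamma(a, b) with a ≥ 1 (shape–rate) is (a−1)/b = 58/13 ≈ 4.46.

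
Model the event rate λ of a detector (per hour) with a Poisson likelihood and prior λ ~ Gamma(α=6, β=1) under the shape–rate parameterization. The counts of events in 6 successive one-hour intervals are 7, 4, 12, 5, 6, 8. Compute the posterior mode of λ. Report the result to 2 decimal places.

λ̂_MAP = 6.71

Σxᵢ = 7+4+12+5+6+8 = 42, with n = 6.
Posterior ∝ λ^5e^(−1λ) · λ^42e^(−6λ) = λ^47e^(−7λ), i.e. Gamma(shape=48, rate=7).
The mode of a Gamma(a, b) with a ≥ 1 (shape–rate) is (a−1)/b = 47/7 ≈ 6.71.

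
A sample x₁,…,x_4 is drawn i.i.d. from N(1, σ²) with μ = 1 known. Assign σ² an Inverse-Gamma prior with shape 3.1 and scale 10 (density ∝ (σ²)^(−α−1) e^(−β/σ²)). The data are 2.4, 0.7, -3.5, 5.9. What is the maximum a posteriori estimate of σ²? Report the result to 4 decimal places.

Sum of squared deviations about the known mean: SS = (2.4−1)² + (0.7−1)² + (-3.5−1)² + (5.9−1)² = 46.31.
The Normal likelihood contributes (σ²)^(−n/2) exp(−SS/(2σ²)), so the posterior is Inverse-Gamma(α + n/2, β + SS/2) = Inverse-Gamma(5.1, 33.155).
The mode of Inverse-Gamma(a, b) is b/(a+1) = 33.155/6.1 ≈ 5.4352.

σ̂²_MAP = 5.4352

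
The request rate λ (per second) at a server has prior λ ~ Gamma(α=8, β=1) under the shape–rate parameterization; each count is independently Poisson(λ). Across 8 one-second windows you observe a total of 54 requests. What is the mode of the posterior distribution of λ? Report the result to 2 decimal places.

Σxᵢ = 54, n = 8.
Posterior ∝ λ^7e^(−1λ) · λ^54e^(−8λ) = λ^61e^(−9λ), i.e. Gamma(shape=62, rate=9).
The mode of a Gamma(a, b) with a ≥ 1 (shape–rate) is (a−1)/b = 61/9 ≈ 6.78.

λ̂_MAP = 6.78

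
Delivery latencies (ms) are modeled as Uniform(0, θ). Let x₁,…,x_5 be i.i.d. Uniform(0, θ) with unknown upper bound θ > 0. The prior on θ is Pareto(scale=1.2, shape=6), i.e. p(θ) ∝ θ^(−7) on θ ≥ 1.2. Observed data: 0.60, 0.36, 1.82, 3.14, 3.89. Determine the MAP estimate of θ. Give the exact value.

The Uniform(0, θ) likelihood is θ^(−n) for θ ≥ max(xᵢ), zero otherwise. Here max(xᵢ) = 3.89.
Posterior ∝ θ^(−7) · θ^(−5) = θ^(−12) on θ ≥ max(1.2, 3.89) = 3.89.
This density is strictly decreasing in θ, so the posterior mode lies at the lower boundary of the support.

θ̂_MAP = 3.89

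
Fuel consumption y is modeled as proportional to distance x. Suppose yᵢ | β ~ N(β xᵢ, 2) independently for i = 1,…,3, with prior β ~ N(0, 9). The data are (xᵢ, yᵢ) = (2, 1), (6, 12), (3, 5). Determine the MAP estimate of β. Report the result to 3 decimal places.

β̂_MAP = 1.808

log p(β | y) = −Σ(yᵢ − βxᵢ)²/(2·2) − β²/(2·9) + const.
Setting the derivative to zero: Σxᵢ(yᵢ − βxᵢ)/2 − β/9 = 0, so β = Σxᵢyᵢ / (Σxᵢ² + σ²/τ²).
Σxᵢyᵢ = 2·1 + 6·12 + 3·5 = 89; Σxᵢ² = 49; σ²/τ² = 2/9.
β̂_MAP = 89 / (49 + 2/9) = 89/(443/9) = 801/443 ≈ 1.808.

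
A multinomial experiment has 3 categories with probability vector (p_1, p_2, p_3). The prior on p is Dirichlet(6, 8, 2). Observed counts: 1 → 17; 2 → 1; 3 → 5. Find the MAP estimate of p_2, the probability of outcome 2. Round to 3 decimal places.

The posterior is Dirichlet(αᵢ + nᵢ) = Dirichlet(23, 9, 7).
For a Dirichlet(a₁,…,a_K) with all aᵢ > 1, the mode has j-th component (aⱼ − 1)/(Σaᵢ − K).
Here Σaᵢ = 39 and K = 3, so p_2 = (9 − 1)/(39 − 3) = 8/36 ≈ 0.222.

MAP estimate: 0.222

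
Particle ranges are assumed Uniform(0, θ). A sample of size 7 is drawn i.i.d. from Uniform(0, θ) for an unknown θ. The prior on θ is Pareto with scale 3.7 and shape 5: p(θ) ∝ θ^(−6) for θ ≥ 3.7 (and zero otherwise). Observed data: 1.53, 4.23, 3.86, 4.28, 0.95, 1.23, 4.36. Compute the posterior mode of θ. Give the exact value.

θ̂_MAP = 4.36

The Uniform(0, θ) likelihood is θ^(−n) for θ ≥ max(xᵢ), zero otherwise. Here max(xᵢ) = 4.36.
Posterior ∝ θ^(−6) · θ^(−7) = θ^(−13) on θ ≥ max(3.7, 4.36) = 4.36.
This density is strictly decreasing in θ, so the posterior mode lies at the lower boundary of the support.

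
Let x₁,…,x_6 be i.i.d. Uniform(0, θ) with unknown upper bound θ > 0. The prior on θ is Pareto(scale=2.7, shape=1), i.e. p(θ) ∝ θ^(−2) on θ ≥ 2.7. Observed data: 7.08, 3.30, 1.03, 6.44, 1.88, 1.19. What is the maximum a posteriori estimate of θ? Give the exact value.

θ̂_MAP = 7.08

The Uniform(0, θ) likelihood is θ^(−n) for θ ≥ max(xᵢ), zero otherwise. Here max(xᵢ) = 7.08.
Posterior ∝ θ^(−2) · θ^(−6) = θ^(−8) on θ ≥ max(2.7, 7.08) = 7.08.
This density is strictly decreasing in θ, so the posterior mode lies at the lower boundary of the support.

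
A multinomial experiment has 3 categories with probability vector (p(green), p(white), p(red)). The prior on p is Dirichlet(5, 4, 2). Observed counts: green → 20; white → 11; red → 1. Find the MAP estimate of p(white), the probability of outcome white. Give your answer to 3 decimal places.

MAP estimate of p(white) = 0.350

The posterior is Dirichlet(αᵢ + nᵢ) = Dirichlet(25, 15, 3).
For a Dirichlet(a₁,…,a_K) with all aᵢ > 1, the mode has j-th component (aⱼ − 1)/(Σaᵢ − K).
Here Σaᵢ = 43 and K = 3, so p(white) = (15 − 1)/(43 − 3) = 14/40 ≈ 0.350.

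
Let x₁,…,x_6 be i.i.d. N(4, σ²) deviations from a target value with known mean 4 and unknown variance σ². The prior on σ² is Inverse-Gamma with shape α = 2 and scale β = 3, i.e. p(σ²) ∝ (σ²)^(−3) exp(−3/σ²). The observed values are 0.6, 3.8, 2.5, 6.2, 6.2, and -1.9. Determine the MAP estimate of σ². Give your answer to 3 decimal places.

Sum of squared deviations about the known mean: SS = (0.6−4)² + (3.8−4)² + (2.5−4)² + (6.2−4)² + (6.2−4)² + (-1.9−4)² = 58.34.
The Normal likelihood contributes (σ²)^(−n/2) exp(−SS/(2σ²)), so the posterior is Inverse-Gamma(α + n/2, β + SS/2) = Inverse-Gamma(5, 32.17).
The mode of Inverse-Gamma(a, b) is b/(a+1) = 32.17/6 ≈ 5.362.

σ̂²_MAP = 5.362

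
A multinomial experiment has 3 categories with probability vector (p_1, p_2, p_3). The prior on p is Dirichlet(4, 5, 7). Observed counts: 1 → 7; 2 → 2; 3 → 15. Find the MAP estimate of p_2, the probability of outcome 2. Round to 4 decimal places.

MAP estimate: 0.1622

The posterior is Dirichlet(αᵢ + nᵢ) = Dirichlet(11, 7, 22).
For a Dirichlet(a₁,…,a_K) with all aᵢ > 1, the mode has j-th component (aⱼ − 1)/(Σaᵢ − K).
Here Σaᵢ = 40 and K = 3, so p_2 = (7 − 1)/(40 − 3) = 6/37 ≈ 0.1622.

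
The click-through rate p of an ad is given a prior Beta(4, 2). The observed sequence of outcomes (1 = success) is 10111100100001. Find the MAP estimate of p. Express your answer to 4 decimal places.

p̂_MAP = 0.5556

Prior: Beta(4, 2).
Data: 7 successes in 14 trials (from the sequence). The binomial likelihood contributes p^7(1−p)^7, so the posterior is Beta(4+7, 2+7) = Beta(11, 9).
For Beta(a, b) with a, b > 1 the mode is (a−1)/(a+b−2) = 10/18 ≈ 0.5556.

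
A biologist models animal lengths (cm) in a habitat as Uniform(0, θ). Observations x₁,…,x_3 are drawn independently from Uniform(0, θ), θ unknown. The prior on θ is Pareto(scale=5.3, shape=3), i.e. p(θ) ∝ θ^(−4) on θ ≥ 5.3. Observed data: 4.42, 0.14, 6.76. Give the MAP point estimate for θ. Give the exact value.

The Uniform(0, θ) likelihood is θ^(−n) for θ ≥ max(xᵢ), zero otherwise. Here max(xᵢ) = 6.76.
Posterior ∝ θ^(−4) · θ^(−3) = θ^(−7) on θ ≥ max(5.3, 6.76) = 6.76.
This density is strictly decreasing in θ, so the posterior mode lies at the lower boundary of the support.

θ̂_MAP = 6.76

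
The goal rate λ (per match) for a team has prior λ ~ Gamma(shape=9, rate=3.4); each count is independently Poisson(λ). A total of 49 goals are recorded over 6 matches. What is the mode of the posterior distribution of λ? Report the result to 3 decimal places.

Σxᵢ = 49, n = 6.
Posterior ∝ λ^8e^(−3.4λ) · λ^49e^(−6λ) = λ^57e^(−9.4λ), i.e. Gamma(shape=58, rate=9.4).
The mode of a Gamma(a, b) with a ≥ 1 (shape–rate) is (a−1)/b = 57/9.4 ≈ 6.064.

λ̂_MAP = 6.064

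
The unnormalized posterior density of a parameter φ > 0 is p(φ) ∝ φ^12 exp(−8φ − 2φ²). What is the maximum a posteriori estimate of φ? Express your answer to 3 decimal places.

ℓ'(φ) = 12/φ − 8 − 4φ. Setting this to zero and multiplying by φ: 4φ² + 8φ − 12 = 0.
φ = (−8 + √(8² + 4·4·12)) / (2·4) = (−8 + √256) / 8 = (−8 + 16)/8 = 1.
ℓ''(φ) = −12/φ² − 4 < 0, confirming a maximum.

φ̂_MAP = 1.000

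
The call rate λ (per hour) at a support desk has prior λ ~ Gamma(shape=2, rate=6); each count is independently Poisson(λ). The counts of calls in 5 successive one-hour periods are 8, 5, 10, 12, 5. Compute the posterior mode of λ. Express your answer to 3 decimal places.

λ̂_MAP = 3.727

Σxᵢ = 8+5+10+12+5 = 40, with n = 5.
Posterior ∝ λe^(−6λ) · λ^40e^(−5λ) = λ^41e^(−11λ), i.e. Gamma(shape=42, rate=11).
The mode of a Gamma(a, b) with a ≥ 1 (shape–rate) is (a−1)/b = 41/11 ≈ 3.727.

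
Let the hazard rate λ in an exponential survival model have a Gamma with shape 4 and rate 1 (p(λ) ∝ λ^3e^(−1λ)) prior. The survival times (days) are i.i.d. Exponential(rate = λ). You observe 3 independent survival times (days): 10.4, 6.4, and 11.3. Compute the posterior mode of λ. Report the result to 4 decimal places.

The Exponential(rate=λ) likelihood is ∝ λ^n e^(−λΣtᵢ). Here n = 3 and Σtᵢ = 10.4 + 6.4 + 11.3 = 28.1.
Posterior ∝ λ^3e^(−1λ) · λ^3e^(−28.1λ) = λ^6e^(−29.1λ), i.e. Gamma(7, 29.1).
Mode = (a−1)/b = 6/29.1 ≈ 0.2062.

λ̂_MAP = 0.2062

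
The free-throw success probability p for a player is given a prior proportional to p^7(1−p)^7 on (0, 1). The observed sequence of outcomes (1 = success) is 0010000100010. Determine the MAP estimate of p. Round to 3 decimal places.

p̂_MAP = 0.370

The prior density ∝ p^7(1−p)^7 is the kernel of Beta(8, 8).
Data: 3 successes in 13 trials (from the sequence). The binomial likelihood contributes p^3(1−p)^10, so the posterior is Beta(8+3, 8+10) = Beta(11, 18).
For Beta(a, b) with a, b > 1 the mode is (a−1)/(a+b−2) = 10/27 ≈ 0.370.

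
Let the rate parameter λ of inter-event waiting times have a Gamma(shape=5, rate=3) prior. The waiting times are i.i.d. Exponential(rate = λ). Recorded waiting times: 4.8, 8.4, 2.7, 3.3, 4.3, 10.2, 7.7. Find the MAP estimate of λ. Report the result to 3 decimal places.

λ̂_MAP = 0.248

The Exponential(rate=λ) likelihood is ∝ λ^n e^(−λΣtᵢ). Here n = 7 and Σtᵢ = 4.8 + 8.4 + 2.7 + 3.3 + 4.3 + 10.2 + 7.7 = 41.4.
Posterior ∝ λ^4e^(−3λ) · λ^7e^(−41.4λ) = λ^11e^(−44.4λ), i.e. Gamma(12, 44.4).
Mode = (a−1)/b = 11/44.4 ≈ 0.248.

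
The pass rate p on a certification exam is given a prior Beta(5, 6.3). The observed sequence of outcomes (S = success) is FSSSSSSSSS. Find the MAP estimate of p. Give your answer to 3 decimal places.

Prior: Beta(5, 6.3).
Data: 9 successes in 10 trials (from the sequence). The binomial likelihood contributes p^9(1−p)^1, so the posterior is Beta(5+9, 6.3+1) = Beta(14, 7.3).
For Beta(a, b) with a, b > 1 the mode is (a−1)/(a+b−2) = 13/19.3 ≈ 0.674.

p̂_MAP = 0.674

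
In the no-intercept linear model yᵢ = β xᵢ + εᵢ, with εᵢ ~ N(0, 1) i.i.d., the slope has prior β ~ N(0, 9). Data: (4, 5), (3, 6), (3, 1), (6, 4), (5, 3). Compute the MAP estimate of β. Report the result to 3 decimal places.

β̂_MAP = 0.841

log p(β | y) = −Σ(yᵢ − βxᵢ)²/(2·1) − β²/(2·9) + const.
Setting the derivative to zero: Σxᵢ(yᵢ − βxᵢ)/1 − β/9 = 0, so β = Σxᵢyᵢ / (Σxᵢ² + σ²/τ²).
Σxᵢyᵢ = 4·5 + 3·6 + 3·1 + 6·4 + 5·3 = 80; Σxᵢ² = 95; σ²/τ² = 1/9.
β̂_MAP = 80 / (95 + 1/9) = 80/(856/9) = 90/107 ≈ 0.841.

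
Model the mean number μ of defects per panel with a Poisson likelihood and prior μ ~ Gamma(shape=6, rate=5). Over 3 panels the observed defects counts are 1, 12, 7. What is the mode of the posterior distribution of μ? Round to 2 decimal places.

Σxᵢ = 1+12+7 = 20, with n = 3.
Posterior ∝ μ^5e^(−5μ) · μ^20e^(−3μ) = μ^25e^(−8μ), i.e. Gamma(shape=26, rate=8).
The mode of a Gamma(a, b) with a ≥ 1 (shape–rate) is (a−1)/b = 25/8 ≈ 3.13.

μ̂_MAP = 3.13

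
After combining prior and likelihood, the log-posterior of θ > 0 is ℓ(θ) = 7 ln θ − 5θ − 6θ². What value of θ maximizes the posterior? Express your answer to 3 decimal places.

θ̂_MAP = 0.583

ℓ'(θ) = 7/θ − 5 − 12θ. Setting this to zero and multiplying by θ: 12θ² + 5θ − 7 = 0.
θ = (−5 + √(5² + 4·12·7)) / (2·12) = (−5 + √361) / 24 = (−5 + 19)/24 = 7/12.
ℓ''(θ) = −7/θ² − 12 < 0, confirming a maximum.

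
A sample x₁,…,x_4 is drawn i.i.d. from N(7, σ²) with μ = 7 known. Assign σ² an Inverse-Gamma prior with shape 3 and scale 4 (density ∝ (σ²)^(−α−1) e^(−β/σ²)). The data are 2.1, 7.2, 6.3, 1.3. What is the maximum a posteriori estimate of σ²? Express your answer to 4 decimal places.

σ̂²_MAP = 5.4192

Sum of squared deviations about the known mean: SS = (2.1−7)² + (7.2−7)² + (6.3−7)² + (1.3−7)² = 57.03.
The Normal likelihood contributes (σ²)^(−n/2) exp(−SS/(2σ²)), so the posterior is Inverse-Gamma(α + n/2, β + SS/2) = Inverse-Gamma(5, 32.515).
The mode of Inverse-Gamma(a, b) is b/(a+1) = 32.515/6 ≈ 5.4192.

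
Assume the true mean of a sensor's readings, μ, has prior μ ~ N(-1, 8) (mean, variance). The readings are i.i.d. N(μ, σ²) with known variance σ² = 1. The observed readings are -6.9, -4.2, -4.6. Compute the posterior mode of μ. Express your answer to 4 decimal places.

n = 3; x̄ = ((-6.9) + (-4.2) + (-4.6))/3 = -15.7/3 = -157/30 ≈ -5.2333.
For a Normal prior and Normal likelihood with known variance, the posterior is Normal; its mode equals its mean, the precision-weighted average.
Prior precision 1/σ₀² = 1/8 = 0.125; data precision n/σ² = 3/1 = 3.
μ̂ = (0.125·(-1) + 3·(-157/30)) / (0.125 + 3) = (-15.825)/3.125 = -5.0640.

μ̂_MAP = -5.0640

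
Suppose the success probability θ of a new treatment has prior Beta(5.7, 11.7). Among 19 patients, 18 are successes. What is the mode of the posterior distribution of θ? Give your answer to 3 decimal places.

Prior: Beta(5.7, 11.7).
Data: 18 successes in 19 trials. The binomial likelihood contributes θ^18(1−θ)^1, so the posterior is Beta(5.7+18, 11.7+1) = Beta(23.7, 12.7).
For Beta(a, b) with a, b > 1 the mode is (a−1)/(a+b−2) = 22.7/34.4 ≈ 0.660.

θ̂_MAP = 0.660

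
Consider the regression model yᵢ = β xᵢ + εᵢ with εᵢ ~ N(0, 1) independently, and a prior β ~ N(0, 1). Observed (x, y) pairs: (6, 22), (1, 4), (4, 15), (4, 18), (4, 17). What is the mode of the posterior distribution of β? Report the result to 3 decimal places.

log p(β | y) = −Σ(yᵢ − βxᵢ)²/(2·1) − β²/(2·1) + const.
Setting the derivative to zero: Σxᵢ(yᵢ − βxᵢ)/1 − β/1 = 0, so β = Σxᵢyᵢ / (Σxᵢ² + σ²/τ²).
Σxᵢyᵢ = 6·22 + 1·4 + 4·15 + 4·18 + 4·17 = 336; Σxᵢ² = 85; σ²/τ² = 1.
β̂_MAP = 336 / (85 + 1) = 336/86 ≈ 3.907.

β̂_MAP = 3.907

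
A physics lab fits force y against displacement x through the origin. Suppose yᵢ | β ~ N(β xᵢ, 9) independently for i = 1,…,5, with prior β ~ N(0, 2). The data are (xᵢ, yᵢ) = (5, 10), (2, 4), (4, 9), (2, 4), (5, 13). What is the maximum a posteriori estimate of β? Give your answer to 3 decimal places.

log p(β | y) = −Σ(yᵢ − βxᵢ)²/(2·9) − β²/(2·2) + const.
Setting the derivative to zero: Σxᵢ(yᵢ − βxᵢ)/9 − β/2 = 0, so β = Σxᵢyᵢ / (Σxᵢ² + σ²/τ²).
Σxᵢyᵢ = 5·10 + 2·4 + 4·9 + 2·4 + 5·13 = 167; Σxᵢ² = 74; σ²/τ² = 4.5.
β̂_MAP = 167 / (74 + 4.5) = 167/78.5 ≈ 2.127.

β̂_MAP = 2.127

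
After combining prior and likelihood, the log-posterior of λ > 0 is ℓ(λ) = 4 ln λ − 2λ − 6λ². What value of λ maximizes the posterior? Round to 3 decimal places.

ℓ'(λ) = 4/λ − 2 − 12λ. Setting this to zero and multiplying by λ: 12λ² + 2λ − 4 = 0.
λ = (−2 + √(2² + 4·12·4)) / (2·12) = (−2 + √196) / 24 = (−2 + 14)/24 = 1/2.
ℓ''(λ) = −4/λ² − 12 < 0, confirming a maximum.

λ̂_MAP = 0.500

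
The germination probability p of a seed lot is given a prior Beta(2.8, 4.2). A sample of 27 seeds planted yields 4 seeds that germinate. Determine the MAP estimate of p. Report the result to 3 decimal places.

p̂_MAP = 0.181

Prior: Beta(2.8, 4.2).
Data: 4 successes in 27 trials. The binomial likelihood contributes p^4(1−p)^23, so the posterior is Beta(2.8+4, 4.2+23) = Beta(6.8, 27.2).
For Beta(a, b) with a, b > 1 the mode is (a−1)/(a+b−2) = 5.8/32 ≈ 0.181.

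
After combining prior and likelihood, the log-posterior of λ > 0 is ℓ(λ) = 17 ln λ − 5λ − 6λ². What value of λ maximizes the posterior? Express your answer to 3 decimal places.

ℓ'(λ) = 17/λ − 5 − 12λ. Setting this to zero and multiplying by λ: 12λ² + 5λ − 17 = 0.
λ = (−5 + √(5² + 4·12·17)) / (2·12) = (−5 + √841) / 24 = (−5 + 29)/24 = 1.
ℓ''(λ) = −17/λ² − 12 < 0, confirming a maximum.

λ̂_MAP = 1.000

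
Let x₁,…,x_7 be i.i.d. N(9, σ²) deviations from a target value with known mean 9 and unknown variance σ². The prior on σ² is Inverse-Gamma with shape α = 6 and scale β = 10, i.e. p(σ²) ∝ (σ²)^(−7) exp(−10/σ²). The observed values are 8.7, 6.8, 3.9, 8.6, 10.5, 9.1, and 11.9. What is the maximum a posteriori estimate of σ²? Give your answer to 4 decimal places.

Sum of squared deviations about the known mean: SS = (8.7−9)² + (6.8−9)² + (3.9−9)² + (8.6−9)² + (10.5−9)² + (9.1−9)² + (11.9−9)² = 41.77.
The Normal likelihood contributes (σ²)^(−n/2) exp(−SS/(2σ²)), so the posterior is Inverse-Gamma(α + n/2, β + SS/2) = Inverse-Gamma(9.5, 30.885).
The mode of Inverse-Gamma(a, b) is b/(a+1) = 30.885/10.5 ≈ 2.9414.

σ̂²_MAP = 2.9414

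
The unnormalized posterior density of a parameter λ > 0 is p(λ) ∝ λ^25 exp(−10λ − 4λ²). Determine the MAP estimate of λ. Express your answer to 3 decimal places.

λ̂_MAP = 1.250

ℓ'(λ) = 25/λ − 10 − 8λ. Setting this to zero and multiplying by λ: 8λ² + 10λ − 25 = 0.
λ = (−10 + √(10² + 4·8·25)) / (2·8) = (−10 + √900) / 16 = (−10 + 30)/16 = 5/4.
ℓ''(λ) = −25/λ² − 8 < 0, confirming a maximum.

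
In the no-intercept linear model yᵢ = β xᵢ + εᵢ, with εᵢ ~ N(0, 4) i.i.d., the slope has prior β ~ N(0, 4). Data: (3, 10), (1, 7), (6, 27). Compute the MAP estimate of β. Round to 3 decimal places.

log p(β | y) = −Σ(yᵢ − βxᵢ)²/(2·4) − β²/(2·4) + const.
Setting the derivative to zero: Σxᵢ(yᵢ − βxᵢ)/4 − β/4 = 0, so β = Σxᵢyᵢ / (Σxᵢ² + σ²/τ²).
Σxᵢyᵢ = 3·10 + 1·7 + 6·27 = 199; Σxᵢ² = 46; σ²/τ² = 1.
β̂_MAP = 199 / (46 + 1) = 199/47 ≈ 4.234.

β̂_MAP = 4.234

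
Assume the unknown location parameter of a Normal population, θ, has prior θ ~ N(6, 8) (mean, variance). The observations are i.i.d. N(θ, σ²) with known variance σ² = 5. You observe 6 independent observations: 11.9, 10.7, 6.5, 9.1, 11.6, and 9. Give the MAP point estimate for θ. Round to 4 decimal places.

θ̂_MAP = 9.4415

n = 6; x̄ = (11.9 + 10.7 + 6.5 + 9.1 + 11.6 + 9)/6 = 58.8/6 = 9.8.
For a Normal prior and Normal likelihood with known variance, the posterior is Normal; its mode equals its mean, the precision-weighted average.
Prior precision 1/σ₀² = 1/8 = 0.125; data precision n/σ² = 6/5 = 1.2.
θ̂ = (0.125·6 + 1.2·9.8) / (0.125 + 1.2) = 12.51/1.325 = 2502/265 ≈ 9.4415.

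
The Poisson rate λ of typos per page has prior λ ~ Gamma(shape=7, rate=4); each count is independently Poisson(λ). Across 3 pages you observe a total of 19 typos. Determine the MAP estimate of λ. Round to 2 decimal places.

λ̂_MAP = 3.57

Σxᵢ = 19, n = 3.
Posterior ∝ λ^6e^(−4λ) · λ^19e^(−3λ) = λ^25e^(−7λ), i.e. Gamma(shape=26, rate=7).
The mode of a Gamma(a, b) with a ≥ 1 (shape–rate) is (a−1)/b = 25/7 ≈ 3.57.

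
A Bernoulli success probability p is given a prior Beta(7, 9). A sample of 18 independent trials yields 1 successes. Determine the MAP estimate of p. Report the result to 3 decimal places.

p̂_MAP = 0.219

Prior: Beta(7, 9).
Data: 1 success in 18 trials. The binomial likelihood contributes p(1−p)^17, so the posterior is Beta(7+1, 9+17) = Beta(8, 26).
For Beta(a, b) with a, b > 1 the mode is (a−1)/(a+b−2) = 7/32 ≈ 0.219.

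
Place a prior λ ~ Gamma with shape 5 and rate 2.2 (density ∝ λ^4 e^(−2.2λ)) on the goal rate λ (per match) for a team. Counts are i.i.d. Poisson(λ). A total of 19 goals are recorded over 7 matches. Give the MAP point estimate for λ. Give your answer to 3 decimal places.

λ̂_MAP = 2.500

Σxᵢ = 19, n = 7.
Posterior ∝ λ^4e^(−2.2λ) · λ^19e^(−7λ) = λ^23e^(−9.2λ), i.e. Gamma(shape=24, rate=9.2).
The mode of a Gamma(a, b) with a ≥ 1 (shape–rate) is (a−1)/b = 23/9.2 ≈ 2.500.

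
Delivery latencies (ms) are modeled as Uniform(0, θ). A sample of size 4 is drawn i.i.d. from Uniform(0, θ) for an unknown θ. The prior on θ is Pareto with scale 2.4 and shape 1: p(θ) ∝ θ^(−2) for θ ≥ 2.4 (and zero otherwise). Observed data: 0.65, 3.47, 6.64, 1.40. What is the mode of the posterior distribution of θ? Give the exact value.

The Uniform(0, θ) likelihood is θ^(−n) for θ ≥ max(xᵢ), zero otherwise. Here max(xᵢ) = 6.64.
Posterior ∝ θ^(−2) · θ^(−4) = θ^(−6) on θ ≥ max(2.4, 6.64) = 6.64.
This density is strictly decreasing in θ, so the posterior mode lies at the lower boundary of the support.

θ̂_MAP = 6.64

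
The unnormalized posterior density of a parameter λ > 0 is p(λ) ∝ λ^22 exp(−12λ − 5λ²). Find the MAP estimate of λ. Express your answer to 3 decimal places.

ℓ'(λ) = 22/λ − 12 − 10λ. Setting this to zero and multiplying by λ: 10λ² + 12λ − 22 = 0.
λ = (−12 + √(12² + 4·10·22)) / (2·10) = (−12 + √1024) / 20 = (−12 + 32)/20 = 1.
ℓ''(λ) = −22/λ² − 10 < 0, confirming a maximum.

λ̂_MAP = 1.000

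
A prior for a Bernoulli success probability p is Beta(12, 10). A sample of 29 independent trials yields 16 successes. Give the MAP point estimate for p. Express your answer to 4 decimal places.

Prior: Beta(12, 10).
Data: 16 successes in 29 trials. The binomial likelihood contributes p^16(1−p)^13, so the posterior is Beta(12+16, 10+13) = Beta(28, 23).
For Beta(a, b) with a, b > 1 the mode is (a−1)/(a+b−2) = 27/49 ≈ 0.5510.

p̂_MAP = 0.5510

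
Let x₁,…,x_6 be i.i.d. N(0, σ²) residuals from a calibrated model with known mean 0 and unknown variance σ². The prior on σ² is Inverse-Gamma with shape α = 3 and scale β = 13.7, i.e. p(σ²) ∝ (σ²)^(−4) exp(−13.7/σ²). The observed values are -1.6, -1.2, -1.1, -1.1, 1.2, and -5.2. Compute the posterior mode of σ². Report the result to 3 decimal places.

σ̂²_MAP = 4.450

Sum of squared deviations about the known mean: SS = (-1.6−0)² + (-1.2−0)² + (-1.1−0)² + (-1.1−0)² + (1.2−0)² + (-5.2−0)² = 34.9.
The Normal likelihood contributes (σ²)^(−n/2) exp(−SS/(2σ²)), so the posterior is Inverse-Gamma(α + n/2, β + SS/2) = Inverse-Gamma(6, 31.15).
The mode of Inverse-Gamma(a, b) is b/(a+1) = 31.15/7 ≈ 4.450.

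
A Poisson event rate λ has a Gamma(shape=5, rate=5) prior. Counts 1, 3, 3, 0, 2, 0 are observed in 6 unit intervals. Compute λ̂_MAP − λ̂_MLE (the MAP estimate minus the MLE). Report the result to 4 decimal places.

Σxᵢ = 9. Posterior is Gamma(14, 11); MAP = (14−1)/11 = 13/11 ≈ 1.18182.
MLE = x̄ = 9/6 ≈ 1.50000.
Difference = 13/11 − 9/6 = -7/22 ≈ -0.3182.

MAP − MLE = -0.3182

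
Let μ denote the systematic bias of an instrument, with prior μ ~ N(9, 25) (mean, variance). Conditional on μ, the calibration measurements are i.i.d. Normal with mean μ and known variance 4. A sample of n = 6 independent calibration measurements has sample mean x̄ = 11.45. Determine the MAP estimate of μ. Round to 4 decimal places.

μ̂_MAP = 11.3864

n = 6, x̄ = 11.45.
For a Normal prior and Normal likelihood with known variance, the posterior is Normal; its mode equals its mean, the precision-weighted average.
Prior precision 1/σ₀² = 1/25 = 0.04; data precision n/σ² = 6/4 = 1.5.
μ̂ = (0.04·9 + 1.5·11.45) / (0.04 + 1.5) = 17.535/1.54 = 501/44 ≈ 11.3864.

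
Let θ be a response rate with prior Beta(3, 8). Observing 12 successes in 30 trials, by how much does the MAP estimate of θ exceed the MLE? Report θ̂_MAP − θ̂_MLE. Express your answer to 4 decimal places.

Posterior is Beta(15, 26); MAP = (15−1)/(41−2) = 14/39 ≈ 0.35897.
MLE ignores the prior: θ̂_MLE = k/n = 12/30 ≈ 0.40000.
Difference = 14/39 − 12/30 = -8/195 ≈ -0.0410.

MAP − MLE = -0.0410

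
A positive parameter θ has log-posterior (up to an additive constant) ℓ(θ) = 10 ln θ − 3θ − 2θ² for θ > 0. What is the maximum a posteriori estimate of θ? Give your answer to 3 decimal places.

θ̂_MAP = 1.250

ℓ'(θ) = 10/θ − 3 − 4θ. Setting this to zero and multiplying by θ: 4θ² + 3θ − 10 = 0.
θ = (−3 + √(3² + 4·4·10)) / (2·4) = (−3 + √169) / 8 = (−3 + 13)/8 = 5/4.
ℓ''(θ) = −10/θ² − 4 < 0, confirming a maximum.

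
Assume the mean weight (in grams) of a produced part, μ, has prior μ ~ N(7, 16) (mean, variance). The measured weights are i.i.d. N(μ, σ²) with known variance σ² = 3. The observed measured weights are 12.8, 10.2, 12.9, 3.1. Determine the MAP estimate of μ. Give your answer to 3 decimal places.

μ̂_MAP = 9.627

n = 4; x̄ = (12.8 + 10.2 + 12.9 + 3.1)/4 = 39/4 = 9.75.
For a Normal prior and Normal likelihood with known variance, the posterior is Normal; its mode equals its mean, the precision-weighted average.
Prior precision 1/σ₀² = 1/16 = 0.0625; data precision n/σ² = 4/3.
μ̂ = (0.0625·7 + (4/3)·9.75) / (0.0625 + 4/3) = 13.4375/(67/48) = 645/67 ≈ 9.627.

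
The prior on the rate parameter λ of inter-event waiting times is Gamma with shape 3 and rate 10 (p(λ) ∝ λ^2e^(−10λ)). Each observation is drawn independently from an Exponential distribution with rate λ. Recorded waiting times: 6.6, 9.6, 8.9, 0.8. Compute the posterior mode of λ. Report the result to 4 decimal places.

λ̂_MAP = 0.1671

The Exponential(rate=λ) likelihood is ∝ λ^n e^(−λΣtᵢ). Here n = 4 and Σtᵢ = 6.6 + 9.6 + 8.9 + 0.8 = 25.9.
Posterior ∝ λ^2e^(−10λ) · λ^4e^(−25.9λ) = λ^6e^(−35.9λ), i.e. Gamma(7, 35.9).
Mode = (a−1)/b = 6/35.9 ≈ 0.1671.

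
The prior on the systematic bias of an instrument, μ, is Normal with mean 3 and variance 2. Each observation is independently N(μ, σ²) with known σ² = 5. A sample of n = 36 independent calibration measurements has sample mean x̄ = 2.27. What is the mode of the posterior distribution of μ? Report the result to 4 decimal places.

μ̂_MAP = 2.3174

n = 36, x̄ = 2.27.
For a Normal prior and Normal likelihood with known variance, the posterior is Normal; its mode equals its mean, the precision-weighted average.
Prior precision 1/σ₀² = 1/2 = 0.5; data precision n/σ² = 36/5 = 7.2.
μ̂ = (0.5·3 + 7.2·2.27) / (0.5 + 7.2) = 17.844/7.7 = 4461/1925 ≈ 2.3174.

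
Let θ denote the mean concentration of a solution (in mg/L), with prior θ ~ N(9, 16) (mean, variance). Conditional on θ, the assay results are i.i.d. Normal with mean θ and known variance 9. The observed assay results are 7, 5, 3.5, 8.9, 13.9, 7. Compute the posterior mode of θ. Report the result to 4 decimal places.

θ̂_MAP = 7.6743

n = 6; x̄ = (7 + 5 + 3.5 + 8.9 + 13.9 + 7)/6 = 45.3/6 = 7.55.
For a Normal prior and Normal likelihood with known variance, the posterior is Normal; its mode equals its mean, the precision-weighted average.
Prior precision 1/σ₀² = 1/16 = 0.0625; data precision n/σ² = 6/9 = 2/3.
θ̂ = (0.0625·9 + (2/3)·7.55) / (0.0625 + 2/3) = (1343/240)/(35/48) = 1343/175 ≈ 7.6743.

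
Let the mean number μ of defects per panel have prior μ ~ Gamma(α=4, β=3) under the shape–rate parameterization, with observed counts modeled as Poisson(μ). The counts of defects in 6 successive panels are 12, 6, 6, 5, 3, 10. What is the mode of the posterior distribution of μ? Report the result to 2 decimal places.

Σxᵢ = 12+6+6+5+3+10 = 42, with n = 6.
Posterior ∝ μ^3e^(−3μ) · μ^42e^(−6μ) = μ^45e^(−9μ), i.e. Gamma(shape=46, rate=9).
The mode of a Gamma(a, b) with a ≥ 1 (shape–rate) is (a−1)/b = 45/9 ≈ 5.00.

μ̂_MAP = 5.00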